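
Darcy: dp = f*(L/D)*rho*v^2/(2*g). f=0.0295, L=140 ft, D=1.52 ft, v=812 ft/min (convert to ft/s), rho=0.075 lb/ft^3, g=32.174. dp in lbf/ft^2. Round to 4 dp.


v_fps = 812/60 = 13.5333 ft/s
dp = 0.0295*(140/1.52)*0.075*13.5333^2/(2*32.174) = 0.5800 lbf/ft^2

0.5800 lbf/ft^2


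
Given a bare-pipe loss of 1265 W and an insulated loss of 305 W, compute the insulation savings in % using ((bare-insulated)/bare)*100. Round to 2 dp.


Savings = ((1265-305)/1265)*100 = 75.89 %

75.89 %


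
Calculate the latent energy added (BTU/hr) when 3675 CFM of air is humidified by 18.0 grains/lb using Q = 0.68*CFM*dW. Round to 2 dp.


Q = 0.68 * 3675 * 18.0 = 44982.00 BTU/hr

44982.00 BTU/hr


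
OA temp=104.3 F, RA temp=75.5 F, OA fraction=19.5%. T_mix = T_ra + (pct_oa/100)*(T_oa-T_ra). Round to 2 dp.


T_mix = 75.5 + (19.5/100)*(104.3-75.5) = 81.12 F

81.12 F


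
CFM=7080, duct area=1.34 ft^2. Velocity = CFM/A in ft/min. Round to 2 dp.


V = 7080 / 1.34 = 5283.58 ft/min

5283.58 ft/min


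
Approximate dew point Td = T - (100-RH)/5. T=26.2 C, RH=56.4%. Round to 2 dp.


Td = 26.2 - (100-56.4)/5 = 17.48 C

17.48 C


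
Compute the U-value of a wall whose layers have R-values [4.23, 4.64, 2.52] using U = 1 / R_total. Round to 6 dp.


R_total = 4.23 + 4.64 + 2.52 = 11.39
U = 1/11.39 = 0.087796

0.087796


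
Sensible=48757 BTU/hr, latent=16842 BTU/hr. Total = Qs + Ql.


Qt = 48757 + 16842 = 65599 BTU/hr

65599 BTU/hr


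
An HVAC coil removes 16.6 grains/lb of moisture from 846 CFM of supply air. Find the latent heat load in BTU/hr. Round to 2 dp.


Q = 0.68 * 846 * 16.6 = 9549.65 BTU/hr

9549.65 BTU/hr


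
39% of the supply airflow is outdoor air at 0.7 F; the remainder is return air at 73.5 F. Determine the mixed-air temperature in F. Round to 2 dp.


T_mix = 0.39*0.7 + 0.61*73.5 = 45.11 F

45.11 F


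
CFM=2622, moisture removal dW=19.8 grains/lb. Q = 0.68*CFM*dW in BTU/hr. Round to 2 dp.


Q = 0.68 * 2622 * 19.8 = 35302.61 BTU/hr

35302.61 BTU/hr


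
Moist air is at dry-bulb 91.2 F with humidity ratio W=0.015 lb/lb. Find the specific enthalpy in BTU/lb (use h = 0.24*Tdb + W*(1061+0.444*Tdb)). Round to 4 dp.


h = 0.24*91.2 + 0.015*(1061+0.444*91.2) = 38.4104 BTU/lb

38.4104 BTU/lb


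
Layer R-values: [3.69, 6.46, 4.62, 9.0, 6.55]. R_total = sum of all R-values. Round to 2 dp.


R_total = 3.69 + 6.46 + 4.62 + 9.0 + 6.55 = 30.32

30.32


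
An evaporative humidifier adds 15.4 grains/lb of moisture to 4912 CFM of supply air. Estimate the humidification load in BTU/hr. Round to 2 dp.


Q = 0.68 * 4912 * 15.4 = 51438.46 BTU/hr

51438.46 BTU/hr


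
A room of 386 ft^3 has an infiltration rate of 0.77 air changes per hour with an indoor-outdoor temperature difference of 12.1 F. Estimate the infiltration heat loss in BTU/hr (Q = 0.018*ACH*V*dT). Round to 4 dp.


Q = 0.018 * 0.77 * 386 * 12.1 = 64.7345 BTU/hr

64.7345 BTU/hr


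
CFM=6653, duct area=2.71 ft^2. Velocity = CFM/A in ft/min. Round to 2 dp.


V = 6653 / 2.71 = 2454.98 ft/min

2454.98 ft/min


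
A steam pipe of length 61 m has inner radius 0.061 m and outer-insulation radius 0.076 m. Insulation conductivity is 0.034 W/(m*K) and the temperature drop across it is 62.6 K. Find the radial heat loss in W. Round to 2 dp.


Q = 2*pi*0.034*61*62.6/ln(0.076/0.061) = 3710.37 W

3710.37 W


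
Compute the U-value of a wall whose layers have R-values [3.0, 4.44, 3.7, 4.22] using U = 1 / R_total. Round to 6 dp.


R_total = 3.0 + 4.44 + 3.7 + 4.22 = 15.36
U = 1/15.36 = 0.065104

0.065104


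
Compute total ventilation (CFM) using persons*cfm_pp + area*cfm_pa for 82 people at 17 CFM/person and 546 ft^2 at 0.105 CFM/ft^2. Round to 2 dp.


Total = 82*17 + 546*0.105 = 1451.33 CFM

1451.33 CFM


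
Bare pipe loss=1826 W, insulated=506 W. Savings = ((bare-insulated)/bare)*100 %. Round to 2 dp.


Savings = ((1826-506)/1826)*100 = 72.29 %

72.29 %


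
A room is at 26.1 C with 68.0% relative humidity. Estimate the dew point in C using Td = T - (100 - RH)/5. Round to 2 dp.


Td = 26.1 - (100-68.0)/5 = 19.70 C

19.70 C


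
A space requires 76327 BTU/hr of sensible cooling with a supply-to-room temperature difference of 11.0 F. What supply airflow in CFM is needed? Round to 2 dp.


CFM = 76327 / (1.08 * 11.0) = 6424.83

6424.83 CFM


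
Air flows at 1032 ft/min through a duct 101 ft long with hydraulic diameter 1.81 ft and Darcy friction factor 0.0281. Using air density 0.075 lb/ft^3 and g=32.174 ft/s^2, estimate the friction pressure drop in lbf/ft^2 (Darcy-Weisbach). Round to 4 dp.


v_fps = 1032/60 = 17.2 ft/s
dp = 0.0281*(101/1.81)*0.075*17.2^2/(2*32.174) = 0.5407 lbf/ft^2

0.5407 lbf/ft^2


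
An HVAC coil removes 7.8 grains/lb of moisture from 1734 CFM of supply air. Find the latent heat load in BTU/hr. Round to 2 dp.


Q = 0.68 * 1734 * 7.8 = 9197.14 BTU/hr

9197.14 BTU/hr


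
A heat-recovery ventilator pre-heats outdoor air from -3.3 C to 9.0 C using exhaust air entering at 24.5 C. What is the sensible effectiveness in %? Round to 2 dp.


eff = (9.0-(-3.3))/(24.5-(-3.3))*100 = 44.24 %

44.24 %


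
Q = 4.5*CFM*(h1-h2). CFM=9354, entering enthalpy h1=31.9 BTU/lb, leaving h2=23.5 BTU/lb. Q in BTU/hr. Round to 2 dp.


Q = 4.5 * 9354 * (31.9 - 23.5) = 353581.20 BTU/hr

353581.20 BTU/hr


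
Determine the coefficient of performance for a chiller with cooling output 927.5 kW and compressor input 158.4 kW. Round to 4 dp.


COP = 927.5 / 158.4 = 5.8554

5.8554


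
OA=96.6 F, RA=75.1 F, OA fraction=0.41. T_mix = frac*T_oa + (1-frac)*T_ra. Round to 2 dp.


T_mix = 0.41*96.6 + 0.59*75.1 = 83.92 F

83.92 F


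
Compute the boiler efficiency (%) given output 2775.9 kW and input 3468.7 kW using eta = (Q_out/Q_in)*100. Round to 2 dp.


eta = (2775.9/3468.7)*100 = 80.03 %

80.03 %


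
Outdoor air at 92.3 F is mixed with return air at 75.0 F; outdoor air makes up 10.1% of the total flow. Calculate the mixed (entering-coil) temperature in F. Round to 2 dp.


T_mix = 75.0 + (10.1/100)*(92.3-75.0) = 76.75 F

76.75 F


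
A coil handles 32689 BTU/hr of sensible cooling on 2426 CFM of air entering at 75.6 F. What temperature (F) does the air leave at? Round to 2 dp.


dT = 32689/(1.08*2426) = 12.4763
T_leave = 75.6 - 12.4763 = 63.12 F

63.12 F


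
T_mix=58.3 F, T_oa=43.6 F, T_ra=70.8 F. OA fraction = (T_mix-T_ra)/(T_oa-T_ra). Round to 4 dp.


frac = (58.3 - 70.8) / (43.6 - 70.8) = 0.4596

0.4596


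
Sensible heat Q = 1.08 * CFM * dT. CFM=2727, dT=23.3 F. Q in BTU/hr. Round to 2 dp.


Q = 1.08 * 2727 * 23.3 = 68622.23 BTU/hr

68622.23 BTU/hr


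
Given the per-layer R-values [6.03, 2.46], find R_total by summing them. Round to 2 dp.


R_total = 6.03 + 2.46 = 8.49

8.49


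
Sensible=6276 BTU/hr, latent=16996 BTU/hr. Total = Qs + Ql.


Qt = 6276 + 16996 = 23272 BTU/hr

23272 BTU/hr


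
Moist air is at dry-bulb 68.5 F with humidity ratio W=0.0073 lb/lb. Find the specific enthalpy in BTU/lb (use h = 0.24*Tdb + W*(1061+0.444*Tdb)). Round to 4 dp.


h = 0.24*68.5 + 0.0073*(1061+0.444*68.5) = 24.4073 BTU/lb

24.4073 BTU/lb


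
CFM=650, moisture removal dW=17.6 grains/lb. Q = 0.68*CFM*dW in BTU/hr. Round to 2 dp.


Q = 0.68 * 650 * 17.6 = 7779.20 BTU/hr

7779.20 BTU/hr


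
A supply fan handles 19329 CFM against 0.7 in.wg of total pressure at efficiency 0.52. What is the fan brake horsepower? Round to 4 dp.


BHP = 19329 * 0.7 / (6356 * 0.52) = 4.0937 hp

4.0937 hp


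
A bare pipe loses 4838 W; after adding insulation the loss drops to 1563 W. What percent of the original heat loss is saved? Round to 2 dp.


Savings = ((4838-1563)/4838)*100 = 67.69 %

67.69 %


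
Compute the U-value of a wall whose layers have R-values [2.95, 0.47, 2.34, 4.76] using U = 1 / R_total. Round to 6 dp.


R_total = 2.95 + 0.47 + 2.34 + 4.76 = 10.52
U = 1/10.52 = 0.095057

0.095057


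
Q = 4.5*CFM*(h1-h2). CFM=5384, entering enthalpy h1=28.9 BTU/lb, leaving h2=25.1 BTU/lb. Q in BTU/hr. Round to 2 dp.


Q = 4.5 * 5384 * (28.9 - 25.1) = 92066.40 BTU/hr

92066.40 BTU/hr


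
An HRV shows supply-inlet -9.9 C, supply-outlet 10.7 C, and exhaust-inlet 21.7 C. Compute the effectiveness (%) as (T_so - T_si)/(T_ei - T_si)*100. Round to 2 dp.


eff = (10.7-(-9.9))/(21.7-(-9.9))*100 = 65.19 %

65.19 %


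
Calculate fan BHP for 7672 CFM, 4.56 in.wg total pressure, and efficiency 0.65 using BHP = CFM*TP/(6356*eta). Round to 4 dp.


BHP = 7672 * 4.56 / (6356 * 0.65) = 8.4679 hp

8.4679 hp


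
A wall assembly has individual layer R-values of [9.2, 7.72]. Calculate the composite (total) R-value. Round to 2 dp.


R_total = 9.2 + 7.72 = 16.92

16.92


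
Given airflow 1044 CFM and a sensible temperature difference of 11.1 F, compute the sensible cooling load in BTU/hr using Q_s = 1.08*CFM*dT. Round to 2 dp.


Q = 1.08 * 1044 * 11.1 = 12515.47 BTU/hr

12515.47 BTU/hr


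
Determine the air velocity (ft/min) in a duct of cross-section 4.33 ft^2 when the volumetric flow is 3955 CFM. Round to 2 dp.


V = 3955 / 4.33 = 913.39 ft/min

913.39 ft/min


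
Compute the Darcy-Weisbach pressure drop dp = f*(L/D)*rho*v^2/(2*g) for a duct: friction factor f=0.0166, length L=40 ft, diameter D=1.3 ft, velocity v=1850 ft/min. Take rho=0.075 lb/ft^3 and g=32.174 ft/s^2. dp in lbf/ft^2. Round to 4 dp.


v_fps = 1850/60 = 30.8333 ft/s
dp = 0.0166*(40/1.3)*0.075*30.8333^2/(2*32.174) = 0.5660 lbf/ft^2

0.5660 lbf/ft^2


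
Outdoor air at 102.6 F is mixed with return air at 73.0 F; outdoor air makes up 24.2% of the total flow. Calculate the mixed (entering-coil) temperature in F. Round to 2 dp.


T_mix = 73.0 + (24.2/100)*(102.6-73.0) = 80.16 F

80.16 F


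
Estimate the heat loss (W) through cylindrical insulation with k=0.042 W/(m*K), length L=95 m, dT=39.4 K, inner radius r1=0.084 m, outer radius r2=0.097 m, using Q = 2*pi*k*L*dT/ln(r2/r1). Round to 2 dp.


Q = 2*pi*0.042*95*39.4/ln(0.097/0.084) = 6864.45 W

6864.45 W


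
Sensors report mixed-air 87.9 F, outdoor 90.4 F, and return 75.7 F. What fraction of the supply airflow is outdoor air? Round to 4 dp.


frac = (87.9 - 75.7) / (90.4 - 75.7) = 0.8299

0.8299


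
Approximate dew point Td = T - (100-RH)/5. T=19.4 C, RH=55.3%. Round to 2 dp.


Td = 19.4 - (100-55.3)/5 = 10.46 C

10.46 C


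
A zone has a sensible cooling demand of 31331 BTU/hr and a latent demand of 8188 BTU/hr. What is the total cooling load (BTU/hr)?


Qt = 31331 + 8188 = 39519 BTU/hr

39519 BTU/hr


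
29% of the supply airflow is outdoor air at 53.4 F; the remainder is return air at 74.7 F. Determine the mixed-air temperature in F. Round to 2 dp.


T_mix = 0.29*53.4 + 0.71*74.7 = 68.52 F

68.52 F


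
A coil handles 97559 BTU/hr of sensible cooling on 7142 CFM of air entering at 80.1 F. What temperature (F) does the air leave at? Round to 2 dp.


dT = 97559/(1.08*7142) = 12.6481
T_leave = 80.1 - 12.6481 = 67.45 F

67.45 F


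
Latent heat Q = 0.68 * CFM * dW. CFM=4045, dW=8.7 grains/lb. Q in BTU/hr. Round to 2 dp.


Q = 0.68 * 4045 * 8.7 = 23930.22 BTU/hr

23930.22 BTU/hr


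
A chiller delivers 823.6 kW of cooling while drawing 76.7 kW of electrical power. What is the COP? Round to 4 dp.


COP = 823.6 / 76.7 = 10.7379

10.7379


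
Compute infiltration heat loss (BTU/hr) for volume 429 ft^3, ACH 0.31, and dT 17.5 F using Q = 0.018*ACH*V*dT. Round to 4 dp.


Q = 0.018 * 0.31 * 429 * 17.5 = 41.8919 BTU/hr

41.8919 BTU/hr


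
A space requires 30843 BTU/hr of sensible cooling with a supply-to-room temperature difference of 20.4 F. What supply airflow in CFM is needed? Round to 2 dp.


CFM = 30843 / (1.08 * 20.4) = 1399.92

1399.92 CFM


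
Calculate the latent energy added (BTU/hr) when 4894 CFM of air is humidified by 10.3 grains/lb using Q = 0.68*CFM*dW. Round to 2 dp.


Q = 0.68 * 4894 * 10.3 = 34277.58 BTU/hr

34277.58 BTU/hr


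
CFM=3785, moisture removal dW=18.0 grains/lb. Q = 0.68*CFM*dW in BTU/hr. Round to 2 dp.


Q = 0.68 * 3785 * 18.0 = 46328.40 BTU/hr

46328.40 BTU/hr


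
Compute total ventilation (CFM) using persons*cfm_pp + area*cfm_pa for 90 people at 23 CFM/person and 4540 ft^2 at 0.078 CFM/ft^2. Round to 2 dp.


Total = 90*23 + 4540*0.078 = 2424.12 CFM

2424.12 CFM


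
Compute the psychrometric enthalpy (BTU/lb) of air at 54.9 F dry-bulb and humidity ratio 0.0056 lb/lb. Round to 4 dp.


h = 0.24*54.9 + 0.0056*(1061+0.444*54.9) = 19.2541 BTU/lb

19.2541 BTU/lb


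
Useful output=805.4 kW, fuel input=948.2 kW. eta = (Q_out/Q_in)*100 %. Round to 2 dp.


eta = (805.4/948.2)*100 = 84.94 %

84.94 %


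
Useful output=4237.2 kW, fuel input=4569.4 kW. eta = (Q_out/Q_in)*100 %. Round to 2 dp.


eta = (4237.2/4569.4)*100 = 92.73 %

92.73 %


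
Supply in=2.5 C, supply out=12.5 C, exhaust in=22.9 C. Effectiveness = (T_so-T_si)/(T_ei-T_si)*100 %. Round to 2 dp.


eff = (12.5-2.5)/(22.9-2.5)*100 = 49.02 %

49.02 %


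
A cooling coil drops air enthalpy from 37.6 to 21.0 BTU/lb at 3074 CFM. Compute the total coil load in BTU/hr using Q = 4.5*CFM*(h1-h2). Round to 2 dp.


Q = 4.5 * 3074 * (37.6 - 21.0) = 229627.80 BTU/hr

229627.80 BTU/hr


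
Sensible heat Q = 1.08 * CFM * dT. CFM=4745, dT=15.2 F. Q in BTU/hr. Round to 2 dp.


Q = 1.08 * 4745 * 15.2 = 77893.92 BTU/hr

77893.92 BTU/hr


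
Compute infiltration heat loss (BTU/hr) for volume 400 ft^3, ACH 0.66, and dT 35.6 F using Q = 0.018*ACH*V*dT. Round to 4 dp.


Q = 0.018 * 0.66 * 400 * 35.6 = 169.1712 BTU/hr

169.1712 BTU/hr


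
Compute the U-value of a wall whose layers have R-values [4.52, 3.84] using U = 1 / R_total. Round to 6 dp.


R_total = 4.52 + 3.84 = 8.36
U = 1/8.36 = 0.119617

0.119617


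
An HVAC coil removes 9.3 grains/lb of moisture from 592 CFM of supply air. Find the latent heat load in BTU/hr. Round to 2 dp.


Q = 0.68 * 592 * 9.3 = 3743.81 BTU/hr

3743.81 BTU/hr


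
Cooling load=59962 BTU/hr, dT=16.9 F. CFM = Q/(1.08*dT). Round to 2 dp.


CFM = 59962 / (1.08 * 16.9) = 3285.23

3285.23 CFM


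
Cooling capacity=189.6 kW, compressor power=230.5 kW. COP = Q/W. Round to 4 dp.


COP = 189.6 / 230.5 = 0.8226

0.8226


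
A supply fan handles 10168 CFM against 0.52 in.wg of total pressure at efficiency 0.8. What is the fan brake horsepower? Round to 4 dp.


BHP = 10168 * 0.52 / (6356 * 0.8) = 1.0398 hp

1.0398 hp


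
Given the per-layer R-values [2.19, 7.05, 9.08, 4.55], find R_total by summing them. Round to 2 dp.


R_total = 2.19 + 7.05 + 9.08 + 4.55 = 22.87

22.87


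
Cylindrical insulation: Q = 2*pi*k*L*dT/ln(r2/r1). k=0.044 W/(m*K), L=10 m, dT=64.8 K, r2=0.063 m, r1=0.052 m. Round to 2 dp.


Q = 2*pi*0.044*10*64.8/ln(0.063/0.052) = 933.58 W

933.58 W


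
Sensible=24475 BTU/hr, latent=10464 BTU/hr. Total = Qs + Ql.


Qt = 24475 + 10464 = 34939 BTU/hr

34939 BTU/hr


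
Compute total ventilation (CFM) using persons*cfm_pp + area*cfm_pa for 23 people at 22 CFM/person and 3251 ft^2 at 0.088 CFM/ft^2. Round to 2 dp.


Total = 23*22 + 3251*0.088 = 792.09 CFM

792.09 CFM


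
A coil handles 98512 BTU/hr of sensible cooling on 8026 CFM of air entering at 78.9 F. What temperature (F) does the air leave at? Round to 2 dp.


dT = 98512/(1.08*8026) = 11.3649
T_leave = 78.9 - 11.3649 = 67.54 F

67.54 F


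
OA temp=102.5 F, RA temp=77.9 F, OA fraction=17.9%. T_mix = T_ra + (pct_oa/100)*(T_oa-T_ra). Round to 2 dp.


T_mix = 77.9 + (17.9/100)*(102.5-77.9) = 82.30 F

82.30 F


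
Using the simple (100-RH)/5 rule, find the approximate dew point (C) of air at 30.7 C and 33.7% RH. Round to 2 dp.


Td = 30.7 - (100-33.7)/5 = 17.44 C

17.44 C


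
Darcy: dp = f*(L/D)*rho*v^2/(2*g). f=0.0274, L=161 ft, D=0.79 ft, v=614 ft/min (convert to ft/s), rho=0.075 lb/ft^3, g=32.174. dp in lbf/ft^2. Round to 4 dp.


v_fps = 614/60 = 10.2333 ft/s
dp = 0.0274*(161/0.79)*0.075*10.2333^2/(2*32.174) = 0.6816 lbf/ft^2

0.6816 lbf/ft^2


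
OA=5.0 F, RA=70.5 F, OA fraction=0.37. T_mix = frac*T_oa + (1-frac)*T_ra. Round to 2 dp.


T_mix = 0.37*5.0 + 0.63*70.5 = 46.27 F

46.27 F


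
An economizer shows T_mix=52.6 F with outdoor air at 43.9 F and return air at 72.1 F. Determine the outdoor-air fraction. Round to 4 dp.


frac = (52.6 - 72.1) / (43.9 - 72.1) = 0.6915

0.6915


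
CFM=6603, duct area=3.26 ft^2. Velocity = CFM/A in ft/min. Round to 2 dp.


V = 6603 / 3.26 = 2025.46 ft/min

2025.46 ft/min


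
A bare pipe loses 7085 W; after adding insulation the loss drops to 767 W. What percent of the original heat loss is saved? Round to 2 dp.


Savings = ((7085-767)/7085)*100 = 89.17 %

89.17 %


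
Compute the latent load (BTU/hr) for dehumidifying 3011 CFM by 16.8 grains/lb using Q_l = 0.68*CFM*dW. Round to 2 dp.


Q = 0.68 * 3011 * 16.8 = 34397.66 BTU/hr

34397.66 BTU/hr


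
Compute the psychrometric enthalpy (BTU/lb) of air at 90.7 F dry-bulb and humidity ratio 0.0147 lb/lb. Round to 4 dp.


h = 0.24*90.7 + 0.0147*(1061+0.444*90.7) = 37.9567 BTU/lb

37.9567 BTU/lb


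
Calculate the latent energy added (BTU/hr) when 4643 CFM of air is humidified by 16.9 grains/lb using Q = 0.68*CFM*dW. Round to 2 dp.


Q = 0.68 * 4643 * 16.9 = 53357.36 BTU/hr

53357.36 BTU/hr


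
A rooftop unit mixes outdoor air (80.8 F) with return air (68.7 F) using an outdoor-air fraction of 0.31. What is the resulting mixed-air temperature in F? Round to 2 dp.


T_mix = 0.31*80.8 + 0.69*68.7 = 72.45 F

72.45 F


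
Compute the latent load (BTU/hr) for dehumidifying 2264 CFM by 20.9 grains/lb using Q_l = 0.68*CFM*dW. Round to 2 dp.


Q = 0.68 * 2264 * 20.9 = 32175.97 BTU/hr

32175.97 BTU/hr


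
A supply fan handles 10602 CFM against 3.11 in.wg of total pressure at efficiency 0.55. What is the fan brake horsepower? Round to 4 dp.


BHP = 10602 * 3.11 / (6356 * 0.55) = 9.4320 hp

9.4320 hp


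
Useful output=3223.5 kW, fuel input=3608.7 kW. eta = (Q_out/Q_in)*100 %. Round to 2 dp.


eta = (3223.5/3608.7)*100 = 89.33 %

89.33 %


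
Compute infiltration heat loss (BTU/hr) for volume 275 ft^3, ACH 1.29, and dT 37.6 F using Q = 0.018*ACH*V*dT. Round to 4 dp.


Q = 0.018 * 1.29 * 275 * 37.6 = 240.0948 BTU/hr

240.0948 BTU/hr


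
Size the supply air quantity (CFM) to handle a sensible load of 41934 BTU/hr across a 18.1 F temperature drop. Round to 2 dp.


CFM = 41934 / (1.08 * 18.1) = 2145.18

2145.18 CFM


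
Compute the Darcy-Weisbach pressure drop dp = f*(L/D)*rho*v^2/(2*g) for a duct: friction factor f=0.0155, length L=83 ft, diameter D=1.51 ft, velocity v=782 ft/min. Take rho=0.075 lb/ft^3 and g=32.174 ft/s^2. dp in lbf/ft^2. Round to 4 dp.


v_fps = 782/60 = 13.0333 ft/s
dp = 0.0155*(83/1.51)*0.075*13.0333^2/(2*32.174) = 0.1687 lbf/ft^2

0.1687 lbf/ft^2


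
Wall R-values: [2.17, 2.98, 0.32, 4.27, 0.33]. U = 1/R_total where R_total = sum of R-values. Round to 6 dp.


R_total = 2.17 + 2.98 + 0.32 + 4.27 + 0.33 = 10.07
U = 1/10.07 = 0.099305

0.099305


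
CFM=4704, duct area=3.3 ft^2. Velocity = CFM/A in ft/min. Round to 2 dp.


V = 4704 / 3.3 = 1425.45 ft/min

1425.45 ft/min


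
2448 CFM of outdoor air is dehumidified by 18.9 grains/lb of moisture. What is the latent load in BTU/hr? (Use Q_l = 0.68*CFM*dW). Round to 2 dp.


Q = 0.68 * 2448 * 18.9 = 31461.70 BTU/hr

31461.70 BTU/hr


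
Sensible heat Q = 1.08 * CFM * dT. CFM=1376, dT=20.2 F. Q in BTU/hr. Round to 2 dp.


Q = 1.08 * 1376 * 20.2 = 30018.82 BTU/hr

30018.82 BTU/hr


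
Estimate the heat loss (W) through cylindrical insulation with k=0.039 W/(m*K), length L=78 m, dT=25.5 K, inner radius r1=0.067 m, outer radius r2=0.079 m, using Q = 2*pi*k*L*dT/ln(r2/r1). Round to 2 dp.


Q = 2*pi*0.039*78*25.5/ln(0.079/0.067) = 2958.29 W

2958.29 W


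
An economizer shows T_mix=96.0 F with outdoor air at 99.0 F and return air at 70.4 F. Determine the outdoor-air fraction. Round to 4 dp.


frac = (96.0 - 70.4) / (99.0 - 70.4) = 0.8951

0.8951


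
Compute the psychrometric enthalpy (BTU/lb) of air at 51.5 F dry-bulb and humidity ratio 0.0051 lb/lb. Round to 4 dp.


h = 0.24*51.5 + 0.0051*(1061+0.444*51.5) = 17.8877 BTU/lb

17.8877 BTU/lb


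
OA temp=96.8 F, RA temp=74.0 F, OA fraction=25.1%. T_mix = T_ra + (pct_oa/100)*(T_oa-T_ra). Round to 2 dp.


T_mix = 74.0 + (25.1/100)*(96.8-74.0) = 79.72 F

79.72 F


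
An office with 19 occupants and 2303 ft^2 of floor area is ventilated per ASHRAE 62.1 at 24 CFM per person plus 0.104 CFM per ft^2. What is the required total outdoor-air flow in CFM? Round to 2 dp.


Total = 19*24 + 2303*0.104 = 695.51 CFM

695.51 CFM


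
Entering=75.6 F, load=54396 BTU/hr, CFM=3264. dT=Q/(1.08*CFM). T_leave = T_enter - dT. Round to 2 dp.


dT = 54396/(1.08*3264) = 15.4310
T_leave = 75.6 - 15.4310 = 60.17 F

60.17 F


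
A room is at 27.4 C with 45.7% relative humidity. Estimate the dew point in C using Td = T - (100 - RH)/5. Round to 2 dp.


Td = 27.4 - (100-45.7)/5 = 16.54 C

16.54 C


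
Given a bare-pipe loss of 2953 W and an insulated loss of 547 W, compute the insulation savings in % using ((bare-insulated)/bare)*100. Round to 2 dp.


Savings = ((2953-547)/2953)*100 = 81.48 %

81.48 %


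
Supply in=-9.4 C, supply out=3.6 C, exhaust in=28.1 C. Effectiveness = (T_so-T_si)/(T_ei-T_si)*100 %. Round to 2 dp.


eff = (3.6-(-9.4))/(28.1-(-9.4))*100 = 34.67 %

34.67 %


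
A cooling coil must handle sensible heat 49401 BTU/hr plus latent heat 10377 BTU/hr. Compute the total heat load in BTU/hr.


Qt = 49401 + 10377 = 59778 BTU/hr

59778 BTU/hr


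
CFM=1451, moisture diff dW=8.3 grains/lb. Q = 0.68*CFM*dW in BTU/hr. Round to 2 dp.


Q = 0.68 * 1451 * 8.3 = 8189.44 BTU/hr

8189.44 BTU/hr


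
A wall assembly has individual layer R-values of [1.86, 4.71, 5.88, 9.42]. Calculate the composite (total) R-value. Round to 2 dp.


R_total = 1.86 + 4.71 + 5.88 + 9.42 = 21.87

21.87


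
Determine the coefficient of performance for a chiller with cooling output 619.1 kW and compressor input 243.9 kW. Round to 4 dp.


COP = 619.1 / 243.9 = 2.5383

2.5383


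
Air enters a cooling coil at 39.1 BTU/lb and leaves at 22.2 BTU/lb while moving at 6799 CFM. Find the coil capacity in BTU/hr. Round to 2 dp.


Q = 4.5 * 6799 * (39.1 - 22.2) = 517063.95 BTU/hr

517063.95 BTU/hr


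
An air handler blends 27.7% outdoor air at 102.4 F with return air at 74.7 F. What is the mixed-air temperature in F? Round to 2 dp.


T_mix = 74.7 + (27.7/100)*(102.4-74.7) = 82.37 F

82.37 F


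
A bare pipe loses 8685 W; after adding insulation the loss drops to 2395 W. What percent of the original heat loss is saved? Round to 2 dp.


Savings = ((8685-2395)/8685)*100 = 72.42 %

72.42 %


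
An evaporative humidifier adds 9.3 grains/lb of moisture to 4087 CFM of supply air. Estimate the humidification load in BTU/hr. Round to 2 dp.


Q = 0.68 * 4087 * 9.3 = 25846.19 BTU/hr

25846.19 BTU/hr


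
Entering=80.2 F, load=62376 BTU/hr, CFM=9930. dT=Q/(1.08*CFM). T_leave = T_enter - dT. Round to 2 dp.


dT = 62376/(1.08*9930) = 5.8163
T_leave = 80.2 - 5.8163 = 74.38 F

74.38 F


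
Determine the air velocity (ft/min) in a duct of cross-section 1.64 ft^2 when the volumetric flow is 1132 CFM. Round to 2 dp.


V = 1132 / 1.64 = 690.24 ft/min

690.24 ft/min


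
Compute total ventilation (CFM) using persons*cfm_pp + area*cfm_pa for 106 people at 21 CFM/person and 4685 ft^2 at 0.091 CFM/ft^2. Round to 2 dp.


Total = 106*21 + 4685*0.091 = 2652.34 CFM

2652.34 CFM


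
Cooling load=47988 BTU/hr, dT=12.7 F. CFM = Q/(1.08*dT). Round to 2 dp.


CFM = 47988 / (1.08 * 12.7) = 3498.69

3498.69 CFM


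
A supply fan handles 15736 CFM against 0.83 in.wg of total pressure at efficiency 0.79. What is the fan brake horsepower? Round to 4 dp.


BHP = 15736 * 0.83 / (6356 * 0.79) = 2.6011 hp

2.6011 hp


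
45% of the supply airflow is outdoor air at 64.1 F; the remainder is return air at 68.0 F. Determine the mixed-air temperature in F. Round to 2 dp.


T_mix = 0.45*64.1 + 0.55*68.0 = 66.25 F

66.25 F


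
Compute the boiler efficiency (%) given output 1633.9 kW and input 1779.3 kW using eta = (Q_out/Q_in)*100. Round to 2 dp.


eta = (1633.9/1779.3)*100 = 91.83 %

91.83 %


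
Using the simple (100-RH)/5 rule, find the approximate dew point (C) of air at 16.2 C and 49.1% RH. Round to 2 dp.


Td = 16.2 - (100-49.1)/5 = 6.02 C

6.02 C


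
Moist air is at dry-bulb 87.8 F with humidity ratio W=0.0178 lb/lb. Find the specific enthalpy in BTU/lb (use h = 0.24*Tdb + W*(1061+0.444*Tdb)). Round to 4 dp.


h = 0.24*87.8 + 0.0178*(1061+0.444*87.8) = 40.6517 BTU/lb

40.6517 BTU/lb


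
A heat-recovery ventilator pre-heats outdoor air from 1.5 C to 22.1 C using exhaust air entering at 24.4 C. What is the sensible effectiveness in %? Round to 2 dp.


eff = (22.1-1.5)/(24.4-1.5)*100 = 89.96 %

89.96 %


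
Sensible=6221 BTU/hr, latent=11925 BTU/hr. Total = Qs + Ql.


Qt = 6221 + 11925 = 18146 BTU/hr

18146 BTU/hr


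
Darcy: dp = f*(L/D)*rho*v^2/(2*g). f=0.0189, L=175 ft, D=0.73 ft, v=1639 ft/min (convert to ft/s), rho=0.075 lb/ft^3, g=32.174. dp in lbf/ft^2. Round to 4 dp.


v_fps = 1639/60 = 27.3167 ft/s
dp = 0.0189*(175/0.73)*0.075*27.3167^2/(2*32.174) = 3.9406 lbf/ft^2

3.9406 lbf/ft^2


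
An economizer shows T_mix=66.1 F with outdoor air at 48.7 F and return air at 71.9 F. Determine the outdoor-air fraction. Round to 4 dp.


frac = (66.1 - 71.9) / (48.7 - 71.9) = 0.2500

0.2500


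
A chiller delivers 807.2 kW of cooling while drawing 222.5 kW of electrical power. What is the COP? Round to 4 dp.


COP = 807.2 / 222.5 = 3.6279

3.6279


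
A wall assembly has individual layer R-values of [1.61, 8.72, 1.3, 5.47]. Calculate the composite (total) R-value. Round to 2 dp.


R_total = 1.61 + 8.72 + 1.3 + 5.47 = 17.10

17.10


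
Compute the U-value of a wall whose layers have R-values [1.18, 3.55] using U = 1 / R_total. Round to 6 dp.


R_total = 1.18 + 3.55 = 4.73
U = 1/4.73 = 0.211416

0.211416


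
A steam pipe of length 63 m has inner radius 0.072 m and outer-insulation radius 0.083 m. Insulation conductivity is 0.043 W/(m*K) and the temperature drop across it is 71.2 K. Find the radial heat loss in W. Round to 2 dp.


Q = 2*pi*0.043*63*71.2/ln(0.083/0.072) = 8524.07 W

8524.07 W


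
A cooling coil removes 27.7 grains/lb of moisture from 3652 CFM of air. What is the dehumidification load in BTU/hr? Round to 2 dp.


Q = 0.68 * 3652 * 27.7 = 68789.07 BTU/hr

68789.07 BTU/hr


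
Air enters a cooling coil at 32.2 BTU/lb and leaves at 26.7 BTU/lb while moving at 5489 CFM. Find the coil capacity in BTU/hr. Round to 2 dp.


Q = 4.5 * 5489 * (32.2 - 26.7) = 135852.75 BTU/hr

135852.75 BTU/hr


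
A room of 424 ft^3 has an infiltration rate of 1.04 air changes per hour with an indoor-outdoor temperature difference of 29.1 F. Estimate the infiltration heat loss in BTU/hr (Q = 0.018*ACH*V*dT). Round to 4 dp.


Q = 0.018 * 1.04 * 424 * 29.1 = 230.9748 BTU/hr

230.9748 BTU/hr


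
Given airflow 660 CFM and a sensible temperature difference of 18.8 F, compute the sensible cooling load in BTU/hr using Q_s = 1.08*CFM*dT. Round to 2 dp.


Q = 1.08 * 660 * 18.8 = 13400.64 BTU/hr

13400.64 BTU/hr


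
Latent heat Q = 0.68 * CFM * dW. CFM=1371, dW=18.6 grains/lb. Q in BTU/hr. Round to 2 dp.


Q = 0.68 * 1371 * 18.6 = 17340.41 BTU/hr

17340.41 BTU/hr


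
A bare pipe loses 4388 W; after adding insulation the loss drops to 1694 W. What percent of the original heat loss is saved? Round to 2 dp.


Savings = ((4388-1694)/4388)*100 = 61.39 %

61.39 %


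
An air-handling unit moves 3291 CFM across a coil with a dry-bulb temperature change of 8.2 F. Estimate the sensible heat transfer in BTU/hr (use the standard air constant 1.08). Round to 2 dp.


Q = 1.08 * 3291 * 8.2 = 29145.10 BTU/hr

29145.10 BTU/hr


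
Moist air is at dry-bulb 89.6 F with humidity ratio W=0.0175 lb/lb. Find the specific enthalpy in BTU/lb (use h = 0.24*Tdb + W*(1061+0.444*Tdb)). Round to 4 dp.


h = 0.24*89.6 + 0.0175*(1061+0.444*89.6) = 40.7677 BTU/lb

40.7677 BTU/lb


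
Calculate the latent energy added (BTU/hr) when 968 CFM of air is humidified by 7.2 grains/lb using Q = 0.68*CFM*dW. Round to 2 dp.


Q = 0.68 * 968 * 7.2 = 4739.33 BTU/hr

4739.33 BTU/hr


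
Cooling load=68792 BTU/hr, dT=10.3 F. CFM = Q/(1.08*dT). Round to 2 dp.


CFM = 68792 / (1.08 * 10.3) = 6184.11

6184.11 CFM


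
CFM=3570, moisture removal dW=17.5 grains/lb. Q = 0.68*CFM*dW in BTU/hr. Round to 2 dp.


Q = 0.68 * 3570 * 17.5 = 42483.00 BTU/hr

42483.00 BTU/hr


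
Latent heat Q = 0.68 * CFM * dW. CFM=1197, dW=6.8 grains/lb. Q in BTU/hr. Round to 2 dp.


Q = 0.68 * 1197 * 6.8 = 5534.93 BTU/hr

5534.93 BTU/hr


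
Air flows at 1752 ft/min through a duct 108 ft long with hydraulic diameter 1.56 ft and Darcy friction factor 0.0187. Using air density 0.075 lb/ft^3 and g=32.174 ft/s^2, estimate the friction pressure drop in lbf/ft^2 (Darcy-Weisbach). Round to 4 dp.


v_fps = 1752/60 = 29.2 ft/s
dp = 0.0187*(108/1.56)*0.075*29.2^2/(2*32.174) = 1.2866 lbf/ft^2

1.2866 lbf/ft^2


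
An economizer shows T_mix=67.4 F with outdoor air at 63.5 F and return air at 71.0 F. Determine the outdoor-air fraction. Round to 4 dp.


frac = (67.4 - 71.0) / (63.5 - 71.0) = 0.4800

0.4800


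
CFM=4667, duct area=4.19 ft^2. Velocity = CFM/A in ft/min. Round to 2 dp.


V = 4667 / 4.19 = 1113.84 ft/min

1113.84 ft/min


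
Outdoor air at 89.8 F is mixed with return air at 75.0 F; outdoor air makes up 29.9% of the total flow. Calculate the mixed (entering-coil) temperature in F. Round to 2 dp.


T_mix = 75.0 + (29.9/100)*(89.8-75.0) = 79.43 F

79.43 F


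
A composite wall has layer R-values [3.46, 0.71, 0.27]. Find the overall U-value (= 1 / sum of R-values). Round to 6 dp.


R_total = 3.46 + 0.71 + 0.27 = 4.44
U = 1/4.44 = 0.225225

0.225225


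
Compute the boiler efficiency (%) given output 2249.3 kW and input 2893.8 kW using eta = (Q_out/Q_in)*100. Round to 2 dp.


eta = (2249.3/2893.8)*100 = 77.73 %

77.73 %


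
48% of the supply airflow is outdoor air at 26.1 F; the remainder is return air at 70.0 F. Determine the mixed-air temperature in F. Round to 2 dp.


T_mix = 0.48*26.1 + 0.52*70.0 = 48.93 F

48.93 F


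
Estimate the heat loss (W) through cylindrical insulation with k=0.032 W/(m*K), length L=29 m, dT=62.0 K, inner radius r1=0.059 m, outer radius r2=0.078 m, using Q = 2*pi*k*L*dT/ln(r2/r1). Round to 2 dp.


Q = 2*pi*0.032*29*62.0/ln(0.078/0.059) = 1294.94 W

1294.94 W


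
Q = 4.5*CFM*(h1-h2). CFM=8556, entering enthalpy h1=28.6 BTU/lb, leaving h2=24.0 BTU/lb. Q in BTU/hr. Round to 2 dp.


Q = 4.5 * 8556 * (28.6 - 24.0) = 177109.20 BTU/hr

177109.20 BTU/hr


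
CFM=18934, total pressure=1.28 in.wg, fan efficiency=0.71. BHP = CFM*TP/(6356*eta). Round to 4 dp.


BHP = 18934 * 1.28 / (6356 * 0.71) = 5.3704 hp

5.3704 hp


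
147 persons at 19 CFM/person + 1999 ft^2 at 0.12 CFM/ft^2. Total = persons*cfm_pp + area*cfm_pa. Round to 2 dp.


Total = 147*19 + 1999*0.12 = 3032.88 CFM

3032.88 CFM


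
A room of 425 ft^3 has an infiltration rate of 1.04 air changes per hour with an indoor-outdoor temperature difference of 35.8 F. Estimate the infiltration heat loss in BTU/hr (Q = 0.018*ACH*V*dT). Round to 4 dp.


Q = 0.018 * 1.04 * 425 * 35.8 = 284.8248 BTU/hr

284.8248 BTU/hr


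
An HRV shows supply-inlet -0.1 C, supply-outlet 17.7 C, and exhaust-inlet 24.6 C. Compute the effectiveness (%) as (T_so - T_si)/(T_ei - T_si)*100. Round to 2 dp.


eff = (17.7-(-0.1))/(24.6-(-0.1))*100 = 72.06 %

72.06 %


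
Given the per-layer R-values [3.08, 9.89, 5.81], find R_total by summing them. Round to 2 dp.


R_total = 3.08 + 9.89 + 5.81 = 18.78

18.78


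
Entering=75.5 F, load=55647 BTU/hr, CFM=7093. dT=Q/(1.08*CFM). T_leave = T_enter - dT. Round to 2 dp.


dT = 55647/(1.08*7093) = 7.2642
T_leave = 75.5 - 7.2642 = 68.24 F

68.24 F


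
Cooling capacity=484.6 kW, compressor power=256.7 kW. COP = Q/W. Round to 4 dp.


COP = 484.6 / 256.7 = 1.8878

1.8878


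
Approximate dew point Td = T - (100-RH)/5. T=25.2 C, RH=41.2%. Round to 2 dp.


Td = 25.2 - (100-41.2)/5 = 13.44 C

13.44 C


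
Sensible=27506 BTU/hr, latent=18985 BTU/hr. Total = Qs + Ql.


Qt = 27506 + 18985 = 46491 BTU/hr

46491 BTU/hr


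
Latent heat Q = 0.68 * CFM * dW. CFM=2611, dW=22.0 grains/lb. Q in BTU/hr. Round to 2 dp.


Q = 0.68 * 2611 * 22.0 = 39060.56 BTU/hr

39060.56 BTU/hr


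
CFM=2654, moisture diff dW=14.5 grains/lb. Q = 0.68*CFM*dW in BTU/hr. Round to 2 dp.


Q = 0.68 * 2654 * 14.5 = 26168.44 BTU/hr

26168.44 BTU/hr


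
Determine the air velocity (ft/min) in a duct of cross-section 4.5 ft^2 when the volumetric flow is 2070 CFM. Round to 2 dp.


V = 2070 / 4.5 = 460.00 ft/min

460.00 ft/min


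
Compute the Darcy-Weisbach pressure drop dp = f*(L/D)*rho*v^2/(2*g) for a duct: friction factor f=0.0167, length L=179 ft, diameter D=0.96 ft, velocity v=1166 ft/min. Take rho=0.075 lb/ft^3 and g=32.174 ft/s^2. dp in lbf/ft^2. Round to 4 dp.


v_fps = 1166/60 = 19.4333 ft/s
dp = 0.0167*(179/0.96)*0.075*19.4333^2/(2*32.174) = 1.3706 lbf/ft^2

1.3706 lbf/ft^2


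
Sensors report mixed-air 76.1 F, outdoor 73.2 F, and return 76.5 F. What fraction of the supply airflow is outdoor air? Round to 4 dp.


frac = (76.1 - 76.5) / (73.2 - 76.5) = 0.1212

0.1212


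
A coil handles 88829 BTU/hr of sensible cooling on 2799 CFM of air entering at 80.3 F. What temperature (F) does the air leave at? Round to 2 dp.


dT = 88829/(1.08*2799) = 29.3852
T_leave = 80.3 - 29.3852 = 50.91 F

50.91 F


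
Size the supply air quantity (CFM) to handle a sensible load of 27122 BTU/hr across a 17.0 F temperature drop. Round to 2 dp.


CFM = 27122 / (1.08 * 17.0) = 1477.23

1477.23 CFM


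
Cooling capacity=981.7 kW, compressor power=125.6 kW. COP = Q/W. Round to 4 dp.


COP = 981.7 / 125.6 = 7.8161

7.8161


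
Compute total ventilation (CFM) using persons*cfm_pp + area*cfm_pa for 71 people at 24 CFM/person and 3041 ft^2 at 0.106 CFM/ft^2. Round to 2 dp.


Total = 71*24 + 3041*0.106 = 2026.35 CFM

2026.35 CFM


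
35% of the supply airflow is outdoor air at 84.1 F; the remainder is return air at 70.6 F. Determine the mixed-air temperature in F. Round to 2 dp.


T_mix = 0.35*84.1 + 0.65*70.6 = 75.33 F

75.33 F


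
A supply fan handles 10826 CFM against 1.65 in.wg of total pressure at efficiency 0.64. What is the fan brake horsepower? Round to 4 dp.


BHP = 10826 * 1.65 / (6356 * 0.64) = 4.3912 hp

4.3912 hp


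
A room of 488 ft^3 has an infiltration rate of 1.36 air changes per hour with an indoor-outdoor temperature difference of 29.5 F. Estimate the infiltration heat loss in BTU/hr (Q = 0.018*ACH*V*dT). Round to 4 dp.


Q = 0.018 * 1.36 * 488 * 29.5 = 352.4141 BTU/hr

352.4141 BTU/hr


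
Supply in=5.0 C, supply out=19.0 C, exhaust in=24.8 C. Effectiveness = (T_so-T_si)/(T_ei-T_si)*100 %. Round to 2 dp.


eff = (19.0-5.0)/(24.8-5.0)*100 = 70.71 %

70.71 %


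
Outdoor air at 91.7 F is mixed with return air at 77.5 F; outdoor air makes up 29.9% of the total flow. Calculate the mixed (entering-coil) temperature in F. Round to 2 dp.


T_mix = 77.5 + (29.9/100)*(91.7-77.5) = 81.75 F

81.75 F


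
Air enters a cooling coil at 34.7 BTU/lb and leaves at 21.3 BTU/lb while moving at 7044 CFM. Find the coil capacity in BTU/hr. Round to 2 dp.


Q = 4.5 * 7044 * (34.7 - 21.3) = 424753.20 BTU/hr

424753.20 BTU/hr


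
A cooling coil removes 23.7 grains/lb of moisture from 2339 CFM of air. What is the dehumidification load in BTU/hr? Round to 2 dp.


Q = 0.68 * 2339 * 23.7 = 37695.32 BTU/hr

37695.32 BTU/hr


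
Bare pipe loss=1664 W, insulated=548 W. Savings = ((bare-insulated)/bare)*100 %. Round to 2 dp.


Savings = ((1664-548)/1664)*100 = 67.07 %

67.07 %


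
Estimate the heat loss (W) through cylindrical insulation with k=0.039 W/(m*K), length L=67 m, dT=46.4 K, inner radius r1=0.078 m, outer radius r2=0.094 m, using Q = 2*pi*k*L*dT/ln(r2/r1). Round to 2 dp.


Q = 2*pi*0.039*67*46.4/ln(0.094/0.078) = 4082.80 W

4082.80 W


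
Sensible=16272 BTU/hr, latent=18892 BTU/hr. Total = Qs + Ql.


Qt = 16272 + 18892 = 35164 BTU/hr

35164 BTU/hr


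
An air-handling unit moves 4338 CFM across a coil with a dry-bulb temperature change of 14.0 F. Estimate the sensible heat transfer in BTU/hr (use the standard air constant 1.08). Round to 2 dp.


Q = 1.08 * 4338 * 14.0 = 65590.56 BTU/hr

65590.56 BTU/hr


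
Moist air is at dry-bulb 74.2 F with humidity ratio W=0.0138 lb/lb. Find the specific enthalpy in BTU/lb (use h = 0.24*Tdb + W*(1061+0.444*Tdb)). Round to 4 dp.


h = 0.24*74.2 + 0.0138*(1061+0.444*74.2) = 32.9044 BTU/lb

32.9044 BTU/lb


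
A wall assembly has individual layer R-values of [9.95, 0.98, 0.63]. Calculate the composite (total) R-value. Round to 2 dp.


R_total = 9.95 + 0.98 + 0.63 = 11.56

11.56


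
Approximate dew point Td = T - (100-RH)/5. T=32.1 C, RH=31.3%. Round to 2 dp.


Td = 32.1 - (100-31.3)/5 = 18.36 C

18.36 C


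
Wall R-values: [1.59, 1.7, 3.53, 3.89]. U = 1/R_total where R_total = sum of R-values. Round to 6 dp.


R_total = 1.59 + 1.7 + 3.53 + 3.89 = 10.71
U = 1/10.71 = 0.093371

0.093371


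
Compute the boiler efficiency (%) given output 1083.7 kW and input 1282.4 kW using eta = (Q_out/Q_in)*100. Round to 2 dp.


eta = (1083.7/1282.4)*100 = 84.51 %

84.51 %


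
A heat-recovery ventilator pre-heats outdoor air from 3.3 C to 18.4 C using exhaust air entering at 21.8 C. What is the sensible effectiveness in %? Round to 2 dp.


eff = (18.4-3.3)/(21.8-3.3)*100 = 81.62 %

81.62 %


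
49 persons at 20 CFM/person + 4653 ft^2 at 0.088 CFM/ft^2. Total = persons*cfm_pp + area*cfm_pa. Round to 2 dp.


Total = 49*20 + 4653*0.088 = 1389.46 CFM

1389.46 CFM


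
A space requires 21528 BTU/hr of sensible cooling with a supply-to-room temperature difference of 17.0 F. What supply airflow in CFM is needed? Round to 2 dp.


CFM = 21528 / (1.08 * 17.0) = 1172.55

1172.55 CFM


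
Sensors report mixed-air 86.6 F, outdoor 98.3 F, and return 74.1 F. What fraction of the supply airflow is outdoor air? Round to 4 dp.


frac = (86.6 - 74.1) / (98.3 - 74.1) = 0.5165

0.5165


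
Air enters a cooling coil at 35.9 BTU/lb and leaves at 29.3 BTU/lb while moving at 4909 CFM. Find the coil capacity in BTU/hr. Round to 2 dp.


Q = 4.5 * 4909 * (35.9 - 29.3) = 145797.30 BTU/hr

145797.30 BTU/hr


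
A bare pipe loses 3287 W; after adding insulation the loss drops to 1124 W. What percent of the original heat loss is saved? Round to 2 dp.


Savings = ((3287-1124)/3287)*100 = 65.80 %

65.80 %


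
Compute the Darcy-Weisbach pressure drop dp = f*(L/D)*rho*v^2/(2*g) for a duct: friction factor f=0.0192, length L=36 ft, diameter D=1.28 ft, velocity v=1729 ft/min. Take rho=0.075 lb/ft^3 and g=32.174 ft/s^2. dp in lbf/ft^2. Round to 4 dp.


v_fps = 1729/60 = 28.8167 ft/s
dp = 0.0192*(36/1.28)*0.075*28.8167^2/(2*32.174) = 0.5226 lbf/ft^2

0.5226 lbf/ft^2


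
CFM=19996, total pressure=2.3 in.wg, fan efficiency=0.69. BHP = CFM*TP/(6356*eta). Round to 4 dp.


BHP = 19996 * 2.3 / (6356 * 0.69) = 10.4867 hp

10.4867 hp


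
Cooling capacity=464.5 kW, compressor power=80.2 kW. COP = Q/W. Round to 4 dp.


COP = 464.5 / 80.2 = 5.7918

5.7918
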